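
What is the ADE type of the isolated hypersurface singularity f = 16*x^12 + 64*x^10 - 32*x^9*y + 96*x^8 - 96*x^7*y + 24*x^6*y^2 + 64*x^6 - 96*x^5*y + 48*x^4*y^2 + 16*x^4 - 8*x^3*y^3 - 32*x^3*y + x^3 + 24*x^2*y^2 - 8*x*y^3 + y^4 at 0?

E_{6}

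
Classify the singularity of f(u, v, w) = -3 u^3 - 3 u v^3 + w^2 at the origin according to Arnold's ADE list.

E7

The Hessian of f at 0 has rank 1. Corank 2; j^3 = -3*u^3 is a perfect cube, so E-series; the 4-jet and mu = 7 give E_7.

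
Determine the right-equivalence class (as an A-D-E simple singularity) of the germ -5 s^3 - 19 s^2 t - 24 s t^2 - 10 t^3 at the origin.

D_4

The Hessian of f at 0 is [[0, 0], [0, 0]] with rank 0, so corank 2. A Groebner basis of the Jacobian ideal J(f) in C{s,t} is {t^3, s^2 - 6*t^2, s*t + 3*t^2}; counting standard monomials gives mu = 4. Corank 2; j^3 = -(s + t)*(5*s^2 + 14*s*t + 10*t^2) splits into three distinct lines over C (the quadratic factor has nonzero discriminant), so D_4.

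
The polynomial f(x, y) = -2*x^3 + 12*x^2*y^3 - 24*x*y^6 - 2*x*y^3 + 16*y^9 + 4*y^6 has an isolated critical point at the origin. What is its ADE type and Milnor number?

Type E7, Milnor number mu = 7.

The Hessian of f at 0 has rank 0. Corank 2; j^3 = -2*x^3 is a perfect cube, so E-series; the 4-jet and mu = 7 give E_7.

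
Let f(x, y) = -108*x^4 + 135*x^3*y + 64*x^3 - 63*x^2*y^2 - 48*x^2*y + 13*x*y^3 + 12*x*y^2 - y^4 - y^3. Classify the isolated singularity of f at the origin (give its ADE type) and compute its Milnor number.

Type E_{7}, Milnor number mu = 7.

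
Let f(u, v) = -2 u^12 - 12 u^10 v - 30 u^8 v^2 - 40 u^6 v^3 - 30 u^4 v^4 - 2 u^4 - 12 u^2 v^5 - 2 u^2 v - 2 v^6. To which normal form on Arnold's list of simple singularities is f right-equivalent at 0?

D7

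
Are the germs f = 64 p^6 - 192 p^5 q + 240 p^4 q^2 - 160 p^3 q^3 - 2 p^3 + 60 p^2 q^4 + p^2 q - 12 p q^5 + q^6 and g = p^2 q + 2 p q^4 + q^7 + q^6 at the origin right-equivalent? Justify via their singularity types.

The Hessian of f at 0 is [[0, 0], [0, 0]] with rank 0, so corank 2. A Groebner basis of the Jacobian ideal J(f) in C{p,q} is {p*q/12 + q^5, p*q^2, p^2 - p*q/2}; counting standard monomials gives mu = 7. Corank 2; j^3 = -p^2*(2*p - q) has shape L^2 M (L != M), so D-series; mu = 7 gives D_7. The Hessian of g at 0 is [[0, 0], [0, 0]] with rank 0, so corank 2. A Groebner basis of the Jacobian ideal J(g) in C{p,q} is {p*q + q^4, p^3, p^2*q, -p^2/6 + p*q^2}; counting standard monomials gives mu = 7. Corank 2; j^3 = p^2*q has shape L^2 M (L != M), so D-series; mu = 7 gives D_7. Both have type D_7, hence right-equivalent.

Yes.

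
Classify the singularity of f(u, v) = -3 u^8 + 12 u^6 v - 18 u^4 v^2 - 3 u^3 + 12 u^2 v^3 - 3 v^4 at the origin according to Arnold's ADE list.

E_6

The Hessian of f at 0 has rank 0. Corank 2; j^3 = -3*u^3 is a perfect cube, so E-series; the 4-jet and mu = 6 give E_6.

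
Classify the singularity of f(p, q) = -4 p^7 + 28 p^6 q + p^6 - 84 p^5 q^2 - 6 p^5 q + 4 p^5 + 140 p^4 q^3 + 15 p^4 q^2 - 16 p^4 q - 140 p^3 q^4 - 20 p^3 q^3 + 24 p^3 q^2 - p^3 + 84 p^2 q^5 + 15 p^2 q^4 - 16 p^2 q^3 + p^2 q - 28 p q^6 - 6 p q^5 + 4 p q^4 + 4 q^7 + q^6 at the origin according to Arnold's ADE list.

D_7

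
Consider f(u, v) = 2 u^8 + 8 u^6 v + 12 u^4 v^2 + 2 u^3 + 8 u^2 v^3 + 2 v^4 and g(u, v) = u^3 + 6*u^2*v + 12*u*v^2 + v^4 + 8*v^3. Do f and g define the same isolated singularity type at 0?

Yes.

The Hessian of f at 0 is [[0, 0], [0, 0]] with rank 0, so corank 2. A Groebner basis of the Jacobian ideal J(f) in C{u,v} is {v^3, u^2}; counting standard monomials gives mu = 6. Corank 2; j^3 = 2*u^3 is a perfect cube, so E-series; the 4-jet and mu = 6 give E_6. The Hessian of g at 0 is [[0, 0], [0, 0]] with rank 0, so corank 2. A Groebner basis of the Jacobian ideal J(g) in C{u,v} is {v^3, u^2 + 4*u*v + 4*v^2}; counting standard monomials gives mu = 6. Corank 2; j^3 = (u + 2*v)^3 is a perfect cube, so E-series; the 4-jet and mu = 6 give E_6. Both have type E_6, hence right-equivalent.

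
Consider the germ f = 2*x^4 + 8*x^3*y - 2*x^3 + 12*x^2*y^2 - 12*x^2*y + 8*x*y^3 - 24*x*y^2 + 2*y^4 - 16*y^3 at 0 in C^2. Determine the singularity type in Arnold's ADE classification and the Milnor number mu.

The Hessian of f at 0 has rank 0. Corank 2; j^3 = -2*(x + 2*y)^3 is a perfect cube, so E-series; the 4-jet and mu = 6 give E_6.

Type E_{6}, Milnor number mu = 6.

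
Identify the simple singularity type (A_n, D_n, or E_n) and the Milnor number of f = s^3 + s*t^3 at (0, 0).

Type E_{7}, Milnor number mu = 7.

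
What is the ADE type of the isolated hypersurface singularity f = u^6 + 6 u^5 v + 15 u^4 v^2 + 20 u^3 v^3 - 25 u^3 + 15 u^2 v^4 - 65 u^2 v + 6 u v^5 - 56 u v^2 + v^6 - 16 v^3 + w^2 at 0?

D7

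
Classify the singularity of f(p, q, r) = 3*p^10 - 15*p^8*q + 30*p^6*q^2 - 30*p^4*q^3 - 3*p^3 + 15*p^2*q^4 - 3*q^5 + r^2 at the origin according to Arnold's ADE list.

E_{8}

The Hessian of f at 0 has rank 1. Corank 2; j^3 = -3*p^3 is a perfect cube, so E-series; the 5-jet and mu = 8 give E_8.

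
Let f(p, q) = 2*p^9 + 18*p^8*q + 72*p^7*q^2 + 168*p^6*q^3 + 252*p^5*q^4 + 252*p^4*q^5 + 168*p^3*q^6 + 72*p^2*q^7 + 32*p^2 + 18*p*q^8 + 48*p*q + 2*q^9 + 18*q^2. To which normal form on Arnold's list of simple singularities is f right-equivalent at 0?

The Hessian of f at 0 has rank 1. Corank 1: A-series; mu = 8 gives A_8.

A_{8}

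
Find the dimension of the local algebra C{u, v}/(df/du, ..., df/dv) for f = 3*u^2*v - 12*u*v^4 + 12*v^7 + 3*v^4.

5

The Hessian of f at 0 has rank 0. Corank 2; j^3 = 3*u^2*v has shape L^2 M (L != M), so D-series; mu = 5 gives D_5.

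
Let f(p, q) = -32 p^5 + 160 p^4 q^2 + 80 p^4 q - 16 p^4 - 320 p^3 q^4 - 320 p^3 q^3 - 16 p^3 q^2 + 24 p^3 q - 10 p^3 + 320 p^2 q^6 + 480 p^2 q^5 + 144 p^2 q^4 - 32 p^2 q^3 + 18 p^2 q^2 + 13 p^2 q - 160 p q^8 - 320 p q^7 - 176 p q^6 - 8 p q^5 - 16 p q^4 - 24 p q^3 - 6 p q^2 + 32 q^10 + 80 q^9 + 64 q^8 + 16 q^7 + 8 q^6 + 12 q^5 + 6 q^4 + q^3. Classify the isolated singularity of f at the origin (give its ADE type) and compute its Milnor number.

The Hessian of f at 0 has rank 0. Corank 2; j^3 = -(2*p - q)*(5*p^2 - 4*p*q + q^2) splits into three distinct lines over C (the quadratic factor has nonzero discriminant), so D_4.

Type D_{4}, Milnor number mu = 4.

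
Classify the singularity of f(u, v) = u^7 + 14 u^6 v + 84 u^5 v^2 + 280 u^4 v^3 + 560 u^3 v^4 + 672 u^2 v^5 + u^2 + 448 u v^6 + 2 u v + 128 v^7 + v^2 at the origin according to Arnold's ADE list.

The Hessian of f at 0 has rank 1. Corank 1: A-series; mu = 6 gives A_6.

A6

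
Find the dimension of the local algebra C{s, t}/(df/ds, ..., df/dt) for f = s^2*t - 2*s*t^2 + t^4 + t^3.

5

The Hessian of f at 0 has rank 0. Corank 2; j^3 = t*(s - t)^2 has shape L^2 M (L != M), so D-series; mu = 5 gives D_5.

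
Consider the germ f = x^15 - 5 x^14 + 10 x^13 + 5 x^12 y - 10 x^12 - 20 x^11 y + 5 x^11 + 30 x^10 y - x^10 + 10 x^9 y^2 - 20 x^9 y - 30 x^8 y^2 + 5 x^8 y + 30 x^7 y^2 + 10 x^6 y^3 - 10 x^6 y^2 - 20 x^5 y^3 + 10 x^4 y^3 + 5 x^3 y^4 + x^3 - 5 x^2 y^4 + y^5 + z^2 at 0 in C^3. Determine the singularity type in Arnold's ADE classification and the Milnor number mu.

Type E_{8}, Milnor number mu = 8.

The Hessian of f at 0 has rank 1. Corank 2; j^3 = x^3 is a perfect cube, so E-series; the 5-jet and mu = 8 give E_8.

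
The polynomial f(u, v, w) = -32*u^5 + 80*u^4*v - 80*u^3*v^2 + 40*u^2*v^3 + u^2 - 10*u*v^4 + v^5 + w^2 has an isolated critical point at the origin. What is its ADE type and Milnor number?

Type A4, Milnor number mu = 4.

The Hessian of f at 0 is [[2, 0, 0], [0, 0, 0], [0, 0, 2]] with rank 2, so corank 1. A Groebner basis of the Jacobian ideal J(f) in C{u,v,w} is {v^4, u, w}; counting standard monomials gives mu = 4. Corank 1: A-series; mu = 4 gives A_4.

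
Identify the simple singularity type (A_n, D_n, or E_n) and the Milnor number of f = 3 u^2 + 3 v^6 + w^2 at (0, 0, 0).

Type A5, Milnor number mu = 5.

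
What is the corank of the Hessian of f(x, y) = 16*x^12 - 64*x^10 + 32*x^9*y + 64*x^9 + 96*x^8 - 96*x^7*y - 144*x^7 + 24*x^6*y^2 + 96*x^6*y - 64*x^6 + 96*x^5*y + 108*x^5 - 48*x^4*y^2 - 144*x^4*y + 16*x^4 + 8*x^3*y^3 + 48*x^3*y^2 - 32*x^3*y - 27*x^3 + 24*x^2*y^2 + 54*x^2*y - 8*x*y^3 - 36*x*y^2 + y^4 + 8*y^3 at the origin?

The Hessian at 0 is [[0, 0], [0, 0]] of rank 0; hence corank 2.

2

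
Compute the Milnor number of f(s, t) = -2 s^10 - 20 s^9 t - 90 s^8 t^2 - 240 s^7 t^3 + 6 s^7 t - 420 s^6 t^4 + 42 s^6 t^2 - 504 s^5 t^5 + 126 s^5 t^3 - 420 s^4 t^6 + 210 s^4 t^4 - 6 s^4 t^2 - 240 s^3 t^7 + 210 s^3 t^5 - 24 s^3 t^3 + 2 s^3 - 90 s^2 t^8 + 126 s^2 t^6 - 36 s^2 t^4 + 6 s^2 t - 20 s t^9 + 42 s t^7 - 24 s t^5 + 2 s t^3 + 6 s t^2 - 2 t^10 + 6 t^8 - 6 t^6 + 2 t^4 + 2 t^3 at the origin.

7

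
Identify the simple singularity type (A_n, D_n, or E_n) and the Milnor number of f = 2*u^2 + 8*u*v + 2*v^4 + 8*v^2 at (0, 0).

Type A_3, Milnor number mu = 3.

The Hessian of f at 0 is [[4, 8], [8, 16]] with rank 1, so corank 1. A Groebner basis of the Jacobian ideal J(f) in C{u,v} is {v^3, u + 2*v}; counting standard monomials gives mu = 3. Corank 1: A-series; mu = 3 gives A_3.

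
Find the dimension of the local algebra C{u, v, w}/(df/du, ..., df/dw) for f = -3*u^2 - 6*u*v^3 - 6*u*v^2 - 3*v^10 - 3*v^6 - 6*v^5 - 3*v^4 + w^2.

9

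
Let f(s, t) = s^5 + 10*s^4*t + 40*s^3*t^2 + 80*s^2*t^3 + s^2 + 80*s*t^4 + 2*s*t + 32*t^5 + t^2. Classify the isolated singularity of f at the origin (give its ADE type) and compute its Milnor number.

Type A_{4}, Milnor number mu = 4.

The Hessian of f at 0 is [[2, 2], [2, 2]] with rank 1, so corank 1. A Groebner basis of the Jacobian ideal J(f) in C{s,t} is {t^4, s + t}; counting standard monomials gives mu = 4. Corank 1: A-series; mu = 4 gives A_4.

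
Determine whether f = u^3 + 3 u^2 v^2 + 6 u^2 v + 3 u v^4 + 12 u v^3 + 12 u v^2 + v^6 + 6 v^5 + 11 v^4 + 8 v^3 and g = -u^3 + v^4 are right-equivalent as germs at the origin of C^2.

The Hessian of f at 0 has rank 0. Corank 2; j^3 = (u + 2*v)^3 is a perfect cube, so E-series; the 4-jet and mu = 6 give E_6. The Hessian of g at 0 has rank 0. Corank 2; j^3 = -u^3 is a perfect cube, so E-series; the 4-jet and mu = 6 give E_6. Both have type E_6, hence right-equivalent.

Yes.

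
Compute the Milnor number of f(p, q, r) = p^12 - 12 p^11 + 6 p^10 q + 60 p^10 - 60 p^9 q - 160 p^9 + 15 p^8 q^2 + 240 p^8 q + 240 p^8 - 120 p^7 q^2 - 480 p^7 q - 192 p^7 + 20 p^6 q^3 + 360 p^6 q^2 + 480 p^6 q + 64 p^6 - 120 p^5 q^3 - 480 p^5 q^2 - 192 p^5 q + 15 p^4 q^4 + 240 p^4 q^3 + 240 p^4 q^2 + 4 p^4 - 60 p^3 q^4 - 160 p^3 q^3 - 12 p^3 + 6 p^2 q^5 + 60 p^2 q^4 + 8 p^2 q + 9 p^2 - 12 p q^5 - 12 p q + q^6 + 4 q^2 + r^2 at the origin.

5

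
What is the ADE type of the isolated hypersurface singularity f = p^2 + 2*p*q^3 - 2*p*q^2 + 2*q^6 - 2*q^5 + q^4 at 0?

A_{5}

The Hessian of f at 0 has rank 1. Corank 1: A-series; mu = 5 gives A_5.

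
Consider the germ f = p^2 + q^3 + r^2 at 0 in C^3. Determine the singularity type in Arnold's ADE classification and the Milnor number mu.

Type A_{2}, Milnor number mu = 2.

The Hessian of f at 0 is [[2, 0, 0], [0, 0, 0], [0, 0, 2]] with rank 2, so corank 1. A Groebner basis of the Jacobian ideal J(f) in C{p,q,r} is {q^2, p, r}; counting standard monomials gives mu = 2. Corank 1: A-series; mu = 2 gives A_2.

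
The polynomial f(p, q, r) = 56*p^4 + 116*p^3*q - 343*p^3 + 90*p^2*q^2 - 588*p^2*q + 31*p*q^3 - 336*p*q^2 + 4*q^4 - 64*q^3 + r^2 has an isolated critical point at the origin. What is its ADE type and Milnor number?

Type E_7, Milnor number mu = 7.

The Hessian of f at 0 is [[0, 0, 0], [0, 0, 0], [0, 0, 2]] with rank 1, so corank 2. A Groebner basis of the Jacobian ideal J(f) in C{p,q,r} is {17294403*p^2/4 + 4941258*p*q + q^4 + 343*q^3/4 + 1411788*q^2, p^3 - 2205*p^2 - 2520*p*q + q^3/7 - 720*q^2, p^2*q + 10633*p^2/4 + 3038*p*q - 23*q^3/84 + 868*q^2, -2401*p^2 + p*q^2 - 2744*p*q + 11*q^3/21 - 784*q^2, r}; counting standard monomials gives mu = 7. Corank 2; j^3 = -(7*p + 4*q)^3 is a perfect cube, so E-series; the 4-jet and mu = 7 give E_7.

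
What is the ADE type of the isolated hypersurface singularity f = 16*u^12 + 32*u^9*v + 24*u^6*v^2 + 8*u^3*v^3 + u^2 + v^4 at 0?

A3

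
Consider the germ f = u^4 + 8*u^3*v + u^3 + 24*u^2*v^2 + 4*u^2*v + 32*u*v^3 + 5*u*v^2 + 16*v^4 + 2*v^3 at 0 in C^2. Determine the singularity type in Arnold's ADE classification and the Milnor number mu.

The Hessian of f at 0 has rank 0. Corank 2; j^3 = (u + v)^2*(u + 2*v) has shape L^2 M (L != M), so D-series; mu = 5 gives D_5.

Type D_5, Milnor number mu = 5.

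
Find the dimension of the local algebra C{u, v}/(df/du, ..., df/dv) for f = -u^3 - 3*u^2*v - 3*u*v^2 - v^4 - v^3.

6

The Hessian of f at 0 has rank 0. Corank 2; j^3 = -(u + v)^3 is a perfect cube, so E-series; the 4-jet and mu = 6 give E_6.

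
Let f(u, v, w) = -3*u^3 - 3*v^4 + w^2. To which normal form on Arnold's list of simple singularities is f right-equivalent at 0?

The Hessian of f at 0 has rank 1. Corank 2; j^3 = -3*u^3 is a perfect cube, so E-series; the 4-jet and mu = 6 give E_6.

E_{6}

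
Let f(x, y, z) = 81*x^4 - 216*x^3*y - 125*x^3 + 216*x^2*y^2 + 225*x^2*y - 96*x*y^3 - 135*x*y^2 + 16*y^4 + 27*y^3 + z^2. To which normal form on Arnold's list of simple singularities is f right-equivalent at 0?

The Hessian of f at 0 is [[0, 0, 0], [0, 0, 0], [0, 0, 2]] with rank 1, so corank 2. A Groebner basis of the Jacobian ideal J(f) in C{x,y,z} is {y^4, x*y^2 - 28*y^3/45, x^2 - 6*x*y/5 + 9*y^2/25, z}; counting standard monomials gives mu = 6. Corank 2; j^3 = -(5*x - 3*y)^3 is a perfect cube, so E-series; the 4-jet and mu = 6 give E_6.

E_6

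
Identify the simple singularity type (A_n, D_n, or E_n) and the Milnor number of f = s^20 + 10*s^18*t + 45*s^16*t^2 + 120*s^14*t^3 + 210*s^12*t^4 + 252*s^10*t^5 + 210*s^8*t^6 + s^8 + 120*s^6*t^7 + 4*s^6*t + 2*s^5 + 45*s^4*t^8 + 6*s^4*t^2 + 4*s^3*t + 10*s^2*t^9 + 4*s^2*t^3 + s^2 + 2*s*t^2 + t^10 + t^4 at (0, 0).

The Hessian of f at 0 has rank 1. Corank 1: A-series; mu = 9 gives A_9.

Type A_{9}, Milnor number mu = 9.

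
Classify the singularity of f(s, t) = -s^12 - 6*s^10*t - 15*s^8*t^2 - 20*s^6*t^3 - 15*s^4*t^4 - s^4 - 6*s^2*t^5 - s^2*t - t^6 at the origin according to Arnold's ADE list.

The Hessian of f at 0 has rank 0. Corank 2; j^3 = -s^2*t has shape L^2 M (L != M), so D-series; mu = 7 gives D_7.

D7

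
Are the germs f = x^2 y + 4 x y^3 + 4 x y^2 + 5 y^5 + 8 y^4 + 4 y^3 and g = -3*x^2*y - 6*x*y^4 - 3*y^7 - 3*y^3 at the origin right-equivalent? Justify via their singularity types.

The Hessian of f at 0 is [[0, 0], [0, 0]] with rank 0, so corank 2. A Groebner basis of the Jacobian ideal J(f) in C{x,y} is {x^3 - 24*x^2 - 100*x*y - 104*y^2, x^2*y + 8*x^2 + 34*x*y + 36*y^2, -2*x^2 + x*y^2 - 9*x*y - 10*y^2, x*y/2 + y^3 + y^2}; counting standard monomials gives mu = 6. Corank 2; j^3 = y*(x + 2*y)^2 has shape L^2 M (L != M), so D-series; mu = 6 gives D_6. The Hessian of g at 0 is [[0, 0], [0, 0]] with rank 0, so corank 2. A Groebner basis of the Jacobian ideal J(g) in C{x,y} is {y^3, x^2 + 3*y^2, x*y}; counting standard monomials gives mu = 4. Corank 2; j^3 = -3*y*(x^2 + y^2) splits into three distinct lines over C (the quadratic factor has nonzero discriminant), so D_4. f is D_6 but g is D_4, hence not right-equivalent.

No.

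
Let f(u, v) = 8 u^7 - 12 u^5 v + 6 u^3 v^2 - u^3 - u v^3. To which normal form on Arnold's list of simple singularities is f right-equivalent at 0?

The Hessian of f at 0 is [[0, 0], [0, 0]] with rank 0, so corank 2. A Groebner basis of the Jacobian ideal J(f) in C{u,v} is {u^3, u*v^2, 3*u^2 + v^3}; counting standard monomials gives mu = 7. Corank 2; j^3 = -u^3 is a perfect cube, so E-series; the 4-jet and mu = 7 give E_7.

E_{7}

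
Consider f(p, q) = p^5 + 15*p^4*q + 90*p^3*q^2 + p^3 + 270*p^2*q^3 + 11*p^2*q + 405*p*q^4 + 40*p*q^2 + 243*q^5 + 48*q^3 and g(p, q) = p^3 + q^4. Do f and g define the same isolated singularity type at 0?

The Hessian of f at 0 is [[0, 0], [0, 0]] with rank 0, so corank 2. A Groebner basis of the Jacobian ideal J(f) in C{p,q} is {p*q/5 + q^4 + 4*q^2/5, p*q^2 + 4*q^3, p^2 + 7*p*q + 12*q^2}; counting standard monomials gives mu = 6. Corank 2; j^3 = (p + 3*q)*(p + 4*q)^2 has shape L^2 M (L != M), so D-series; mu = 6 gives D_6. The Hessian of g at 0 is [[0, 0], [0, 0]] with rank 0, so corank 2. A Groebner basis of the Jacobian ideal J(g) in C{p,q} is {q^3, p^2}; counting standard monomials gives mu = 6. Corank 2; j^3 = p^3 is a perfect cube, so E-series; the 4-jet and mu = 6 give E_6. f is D_6 but g is E_6, hence not right-equivalent.

No.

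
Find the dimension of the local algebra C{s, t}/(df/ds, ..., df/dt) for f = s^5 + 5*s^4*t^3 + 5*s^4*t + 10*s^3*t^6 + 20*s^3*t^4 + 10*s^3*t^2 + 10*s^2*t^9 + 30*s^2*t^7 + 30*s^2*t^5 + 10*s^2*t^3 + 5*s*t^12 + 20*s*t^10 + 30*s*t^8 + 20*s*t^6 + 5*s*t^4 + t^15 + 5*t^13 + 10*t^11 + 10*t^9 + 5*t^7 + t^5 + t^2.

The Hessian of f at 0 is [[0, 0], [0, 2]] with rank 1, so corank 1. A Groebner basis of the Jacobian ideal J(f) in C{s,t} is {s^4, t}; counting standard monomials gives mu = 4. Corank 1: A-series; mu = 4 gives A_4.

4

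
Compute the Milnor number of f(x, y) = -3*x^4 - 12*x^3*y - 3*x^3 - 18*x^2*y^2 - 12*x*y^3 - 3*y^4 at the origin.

6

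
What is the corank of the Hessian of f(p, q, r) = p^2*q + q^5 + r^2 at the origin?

Hessian at 0 has rank 1.

2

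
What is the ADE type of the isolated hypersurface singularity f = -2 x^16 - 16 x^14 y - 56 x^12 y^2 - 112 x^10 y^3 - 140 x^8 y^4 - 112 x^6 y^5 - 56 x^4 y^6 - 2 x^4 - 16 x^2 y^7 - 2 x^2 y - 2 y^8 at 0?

D_9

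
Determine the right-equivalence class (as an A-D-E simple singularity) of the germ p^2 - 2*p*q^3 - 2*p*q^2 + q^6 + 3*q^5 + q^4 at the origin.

The Hessian of f at 0 has rank 1. Corank 1: A-series; mu = 4 gives A_4.

A4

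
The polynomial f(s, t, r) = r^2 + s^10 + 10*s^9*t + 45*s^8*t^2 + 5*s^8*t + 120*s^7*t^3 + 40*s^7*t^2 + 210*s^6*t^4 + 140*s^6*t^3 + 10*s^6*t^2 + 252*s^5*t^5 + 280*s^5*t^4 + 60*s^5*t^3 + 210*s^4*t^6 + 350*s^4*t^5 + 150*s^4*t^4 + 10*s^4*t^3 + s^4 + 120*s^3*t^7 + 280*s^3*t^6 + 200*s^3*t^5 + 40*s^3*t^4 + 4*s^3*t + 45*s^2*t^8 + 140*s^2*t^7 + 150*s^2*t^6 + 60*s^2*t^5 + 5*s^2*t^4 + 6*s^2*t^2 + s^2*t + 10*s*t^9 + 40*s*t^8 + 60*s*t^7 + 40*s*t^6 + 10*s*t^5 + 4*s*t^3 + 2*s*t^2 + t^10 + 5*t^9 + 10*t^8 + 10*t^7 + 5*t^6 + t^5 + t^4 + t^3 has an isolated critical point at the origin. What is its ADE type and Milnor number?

The Hessian of f at 0 is [[0, 0, 0], [0, 0, 0], [0, 0, 2]] with rank 1, so corank 2. A Groebner basis of the Jacobian ideal J(f) in C{s,t,r} is {s^2/5 + t^4 - t^2/5, s^3 + t^3, s*t + t^2, r}; counting standard monomials gives mu = 6. Corank 2; j^3 = t*(s + t)^2 has shape L^2 M (L != M), so D-series; mu = 6 gives D_6.

Type D_{6}, Milnor number mu = 6.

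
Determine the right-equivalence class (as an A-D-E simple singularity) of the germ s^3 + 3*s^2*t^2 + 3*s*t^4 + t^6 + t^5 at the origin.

The Hessian of f at 0 has rank 0. Corank 2; j^3 = s^3 is a perfect cube, so E-series; the 5-jet and mu = 8 give E_8.

E_8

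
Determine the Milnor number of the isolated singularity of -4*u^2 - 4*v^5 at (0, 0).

The Hessian of f at 0 is [[-8, 0], [0, 0]] with rank 1, so corank 1. A Groebner basis of the Jacobian ideal J(f) in C{u,v} is {v^4, u}; counting standard monomials gives mu = 4. Corank 1: A-series; mu = 4 gives A_4.

4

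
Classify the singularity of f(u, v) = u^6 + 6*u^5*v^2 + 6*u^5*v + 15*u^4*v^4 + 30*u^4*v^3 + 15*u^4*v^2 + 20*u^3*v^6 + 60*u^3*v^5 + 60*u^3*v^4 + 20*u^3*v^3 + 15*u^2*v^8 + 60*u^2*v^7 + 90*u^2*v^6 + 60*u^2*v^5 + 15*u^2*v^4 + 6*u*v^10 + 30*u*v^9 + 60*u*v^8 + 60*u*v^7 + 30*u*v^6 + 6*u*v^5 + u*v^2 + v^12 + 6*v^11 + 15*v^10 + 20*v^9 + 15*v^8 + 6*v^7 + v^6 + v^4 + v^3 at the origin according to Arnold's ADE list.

The Hessian of f at 0 has rank 0. Corank 2; j^3 = v^2*(u + v) has shape L^2 M (L != M), so D-series; mu = 7 gives D_7.

D_7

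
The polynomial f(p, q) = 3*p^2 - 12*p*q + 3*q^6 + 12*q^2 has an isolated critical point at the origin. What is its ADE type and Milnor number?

The Hessian of f at 0 has rank 1. Corank 1: A-series; mu = 5 gives A_5.

Type A_{5}, Milnor number mu = 5.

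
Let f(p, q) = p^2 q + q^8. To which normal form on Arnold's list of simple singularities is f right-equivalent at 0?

The Hessian of f at 0 has rank 0. Corank 2; j^3 = p^2*q has shape L^2 M (L != M), so D-series; mu = 9 gives D_9.

D_{9}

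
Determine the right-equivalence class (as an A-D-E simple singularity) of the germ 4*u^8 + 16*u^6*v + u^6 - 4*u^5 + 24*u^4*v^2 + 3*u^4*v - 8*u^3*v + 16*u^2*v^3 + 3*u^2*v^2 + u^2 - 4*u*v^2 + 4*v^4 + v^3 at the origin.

The Hessian of f at 0 is [[2, 0], [0, 0]] with rank 1, so corank 1. A Groebner basis of the Jacobian ideal J(f) in C{u,v} is {v^2, u}; counting standard monomials gives mu = 2. Corank 1: A-series; mu = 2 gives A_2.

A_2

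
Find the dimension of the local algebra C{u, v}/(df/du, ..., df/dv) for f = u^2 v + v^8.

9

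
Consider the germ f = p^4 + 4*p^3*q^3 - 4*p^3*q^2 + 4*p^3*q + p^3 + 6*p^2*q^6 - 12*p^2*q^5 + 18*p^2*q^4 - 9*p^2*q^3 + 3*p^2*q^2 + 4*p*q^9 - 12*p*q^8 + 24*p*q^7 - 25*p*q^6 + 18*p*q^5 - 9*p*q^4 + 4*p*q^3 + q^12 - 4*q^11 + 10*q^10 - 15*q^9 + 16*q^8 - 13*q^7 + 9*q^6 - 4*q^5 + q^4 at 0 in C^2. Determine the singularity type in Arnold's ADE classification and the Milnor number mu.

Type E_6, Milnor number mu = 6.

The Hessian of f at 0 has rank 0. Corank 2; j^3 = p^3 is a perfect cube, so E-series; the 4-jet and mu = 6 give E_6.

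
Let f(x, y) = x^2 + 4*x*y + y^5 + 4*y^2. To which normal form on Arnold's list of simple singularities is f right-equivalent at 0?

The Hessian of f at 0 has rank 1. Corank 1: A-series; mu = 4 gives A_4.

A_{4}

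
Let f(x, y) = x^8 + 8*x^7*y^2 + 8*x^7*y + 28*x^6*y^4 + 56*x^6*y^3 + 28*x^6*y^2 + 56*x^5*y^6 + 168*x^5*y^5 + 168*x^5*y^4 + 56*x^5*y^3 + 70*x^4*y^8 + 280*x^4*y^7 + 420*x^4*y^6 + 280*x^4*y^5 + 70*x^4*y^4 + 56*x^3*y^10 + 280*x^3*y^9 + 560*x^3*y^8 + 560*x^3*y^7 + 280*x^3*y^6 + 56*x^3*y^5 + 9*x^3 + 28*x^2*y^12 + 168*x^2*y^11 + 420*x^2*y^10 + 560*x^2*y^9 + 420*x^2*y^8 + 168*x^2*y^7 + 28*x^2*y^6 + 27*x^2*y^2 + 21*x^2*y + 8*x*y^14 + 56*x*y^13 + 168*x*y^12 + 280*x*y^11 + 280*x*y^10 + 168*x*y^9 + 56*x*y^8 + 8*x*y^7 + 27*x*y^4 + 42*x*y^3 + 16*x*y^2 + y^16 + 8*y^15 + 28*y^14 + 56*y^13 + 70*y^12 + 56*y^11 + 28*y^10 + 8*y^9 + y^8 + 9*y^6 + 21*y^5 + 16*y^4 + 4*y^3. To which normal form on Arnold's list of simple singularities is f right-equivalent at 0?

The Hessian of f at 0 has rank 0. Corank 2; j^3 = (x + y)*(3*x + 2*y)^2 has shape L^2 M (L != M), so D-series; mu = 9 gives D_9.

D_{9}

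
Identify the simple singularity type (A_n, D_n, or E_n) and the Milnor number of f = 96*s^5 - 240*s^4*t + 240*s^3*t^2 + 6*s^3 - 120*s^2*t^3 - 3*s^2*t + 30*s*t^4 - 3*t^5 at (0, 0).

The Hessian of f at 0 has rank 0. Corank 2; j^3 = 3*s^2*(2*s - t) has shape L^2 M (L != M), so D-series; mu = 6 gives D_6.

Type D_{6}, Milnor number mu = 6.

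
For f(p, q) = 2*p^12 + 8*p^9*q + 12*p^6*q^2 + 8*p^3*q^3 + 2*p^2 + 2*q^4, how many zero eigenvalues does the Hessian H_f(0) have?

The Hessian at 0 is [[4, 0], [0, 0]] of rank 1; hence corank 1.

1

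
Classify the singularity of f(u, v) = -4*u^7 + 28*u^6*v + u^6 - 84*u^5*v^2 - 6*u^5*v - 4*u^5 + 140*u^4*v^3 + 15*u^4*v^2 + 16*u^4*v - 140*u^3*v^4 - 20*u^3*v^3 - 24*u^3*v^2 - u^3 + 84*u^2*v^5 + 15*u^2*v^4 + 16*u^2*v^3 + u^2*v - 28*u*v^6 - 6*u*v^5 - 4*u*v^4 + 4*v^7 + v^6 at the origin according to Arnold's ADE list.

D7

The Hessian of f at 0 has rank 0. Corank 2; j^3 = -u^2*(u - v) has shape L^2 M (L != M), so D-series; mu = 7 gives D_7.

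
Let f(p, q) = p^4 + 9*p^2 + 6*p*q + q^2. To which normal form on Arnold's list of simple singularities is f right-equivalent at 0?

A3

The Hessian of f at 0 has rank 1. Corank 1: A-series; mu = 3 gives A_3.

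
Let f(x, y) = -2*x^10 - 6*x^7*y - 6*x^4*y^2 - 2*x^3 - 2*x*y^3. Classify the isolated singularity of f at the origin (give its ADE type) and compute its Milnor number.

The Hessian of f at 0 is [[0, 0], [0, 0]] with rank 0, so corank 2. A Groebner basis of the Jacobian ideal J(f) in C{x,y} is {x^3, x*y^2, 3*x^2 + y^3}; counting standard monomials gives mu = 7. Corank 2; j^3 = -2*x^3 is a perfect cube, so E-series; the 4-jet and mu = 7 give E_7.

Type E_7, Milnor number mu = 7.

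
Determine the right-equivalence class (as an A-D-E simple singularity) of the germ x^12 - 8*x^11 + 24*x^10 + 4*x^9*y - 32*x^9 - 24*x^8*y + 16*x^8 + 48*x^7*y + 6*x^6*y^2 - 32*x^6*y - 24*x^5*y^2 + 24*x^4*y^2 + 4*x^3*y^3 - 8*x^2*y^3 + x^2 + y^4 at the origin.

A_3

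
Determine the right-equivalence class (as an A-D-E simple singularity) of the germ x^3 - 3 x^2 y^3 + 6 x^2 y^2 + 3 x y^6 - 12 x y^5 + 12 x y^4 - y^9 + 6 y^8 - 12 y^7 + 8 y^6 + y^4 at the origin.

The Hessian of f at 0 has rank 0. Corank 2; j^3 = x^3 is a perfect cube, so E-series; the 4-jet and mu = 6 give E_6.

E_{6}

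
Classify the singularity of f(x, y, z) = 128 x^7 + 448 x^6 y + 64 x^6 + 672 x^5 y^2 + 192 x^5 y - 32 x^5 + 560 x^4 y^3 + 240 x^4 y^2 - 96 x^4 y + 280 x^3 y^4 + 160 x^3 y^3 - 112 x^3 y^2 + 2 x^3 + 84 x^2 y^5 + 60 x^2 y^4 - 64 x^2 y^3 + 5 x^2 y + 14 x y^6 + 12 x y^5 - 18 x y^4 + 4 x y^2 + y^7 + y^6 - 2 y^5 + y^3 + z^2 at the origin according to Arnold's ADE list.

D_{7}

The Hessian of f at 0 has rank 1. Corank 2; j^3 = (x + y)^2*(2*x + y) has shape L^2 M (L != M), so D-series; mu = 7 gives D_7.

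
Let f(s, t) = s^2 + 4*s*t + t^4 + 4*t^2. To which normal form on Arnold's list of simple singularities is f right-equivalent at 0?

A_{3}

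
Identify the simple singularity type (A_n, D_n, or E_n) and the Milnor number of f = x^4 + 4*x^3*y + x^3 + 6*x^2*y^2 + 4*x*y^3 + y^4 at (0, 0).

Type E6, Milnor number mu = 6.

The Hessian of f at 0 has rank 0. Corank 2; j^3 = x^3 is a perfect cube, so E-series; the 4-jet and mu = 6 give E_6.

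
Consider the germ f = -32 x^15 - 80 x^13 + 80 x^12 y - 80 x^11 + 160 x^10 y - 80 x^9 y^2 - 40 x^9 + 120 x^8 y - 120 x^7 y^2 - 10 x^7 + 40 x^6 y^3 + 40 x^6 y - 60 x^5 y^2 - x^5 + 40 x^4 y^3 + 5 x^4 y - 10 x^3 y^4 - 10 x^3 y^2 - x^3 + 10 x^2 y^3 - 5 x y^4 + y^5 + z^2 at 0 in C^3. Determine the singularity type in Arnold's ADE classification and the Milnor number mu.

The Hessian of f at 0 is [[0, 0, 0], [0, 0, 0], [0, 0, 2]] with rank 1, so corank 2. A Groebner basis of the Jacobian ideal J(f) in C{x,y,z} is {y^5, x*y^3 - y^4/4, x^2, z}; counting standard monomials gives mu = 8. Corank 2; j^3 = -x^3 is a perfect cube, so E-series; the 5-jet and mu = 8 give E_8.

Type E8, Milnor number mu = 8.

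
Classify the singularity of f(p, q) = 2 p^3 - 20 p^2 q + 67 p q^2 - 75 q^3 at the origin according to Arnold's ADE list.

The Hessian of f at 0 is [[0, 0], [0, 0]] with rank 0, so corank 2. A Groebner basis of the Jacobian ideal J(f) in C{p,q} is {q^3, p^2 - 11*q^2/2, p*q - 5*q^2/2}; counting standard monomials gives mu = 4. Corank 2; j^3 = (p - 3*q)*(2*p^2 - 14*p*q + 25*q^2) splits into three distinct lines over C (the quadratic factor has nonzero discriminant), so D_4.

D4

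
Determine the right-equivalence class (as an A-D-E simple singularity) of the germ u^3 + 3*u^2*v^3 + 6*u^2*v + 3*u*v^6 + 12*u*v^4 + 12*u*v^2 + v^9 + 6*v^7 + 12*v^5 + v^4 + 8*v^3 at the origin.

E_6

The Hessian of f at 0 is [[0, 0], [0, 0]] with rank 0, so corank 2. A Groebner basis of the Jacobian ideal J(f) in C{u,v} is {v^3, u^2 + 4*u*v + 4*v^2}; counting standard monomials gives mu = 6. Corank 2; j^3 = (u + 2*v)^3 is a perfect cube, so E-series; the 4-jet and mu = 6 give E_6.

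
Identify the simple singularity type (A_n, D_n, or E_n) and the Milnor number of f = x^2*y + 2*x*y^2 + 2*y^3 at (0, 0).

Type D4, Milnor number mu = 4.

The Hessian of f at 0 has rank 0. Corank 2; j^3 = y*(x^2 + 2*x*y + 2*y^2) splits into three distinct lines over C (the quadratic factor has nonzero discriminant), so D_4.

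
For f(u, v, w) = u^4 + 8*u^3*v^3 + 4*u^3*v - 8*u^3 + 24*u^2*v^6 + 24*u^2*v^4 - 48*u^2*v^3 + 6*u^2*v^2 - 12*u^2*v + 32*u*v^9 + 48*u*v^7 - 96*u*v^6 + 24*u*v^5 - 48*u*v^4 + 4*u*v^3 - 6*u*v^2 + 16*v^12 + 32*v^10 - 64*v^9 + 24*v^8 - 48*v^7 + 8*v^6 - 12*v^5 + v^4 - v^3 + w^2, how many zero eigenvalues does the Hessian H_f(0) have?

2

The Hessian at 0 is [[0, 0, 0], [0, 0, 0], [0, 0, 2]] of rank 1; hence corank 2.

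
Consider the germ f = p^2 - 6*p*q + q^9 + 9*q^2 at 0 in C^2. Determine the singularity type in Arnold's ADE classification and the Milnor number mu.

The Hessian of f at 0 has rank 1. Corank 1: A-series; mu = 8 gives A_8.

Type A8, Milnor number mu = 8.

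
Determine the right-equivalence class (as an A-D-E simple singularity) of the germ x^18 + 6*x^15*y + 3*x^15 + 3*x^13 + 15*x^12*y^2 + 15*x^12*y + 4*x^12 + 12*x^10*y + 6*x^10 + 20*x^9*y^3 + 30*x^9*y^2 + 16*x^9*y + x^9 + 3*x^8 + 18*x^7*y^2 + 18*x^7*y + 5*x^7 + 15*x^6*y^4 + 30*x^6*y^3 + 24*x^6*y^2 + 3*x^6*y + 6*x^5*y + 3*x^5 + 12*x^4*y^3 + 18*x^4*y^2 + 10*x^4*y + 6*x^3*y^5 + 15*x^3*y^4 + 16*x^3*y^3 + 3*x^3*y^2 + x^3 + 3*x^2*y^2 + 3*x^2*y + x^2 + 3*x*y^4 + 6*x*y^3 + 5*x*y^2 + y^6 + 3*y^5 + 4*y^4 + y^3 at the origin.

A_2

The Hessian of f at 0 is [[2, 0], [0, 0]] with rank 1, so corank 1. A Groebner basis of the Jacobian ideal J(f) in C{x,y} is {y^2, x}; counting standard monomials gives mu = 2. Corank 1: A-series; mu = 2 gives A_2.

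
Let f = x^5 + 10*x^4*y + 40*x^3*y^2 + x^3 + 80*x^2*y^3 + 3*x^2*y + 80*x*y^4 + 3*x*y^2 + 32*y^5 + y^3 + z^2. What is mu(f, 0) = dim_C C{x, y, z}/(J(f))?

8

The Hessian of f at 0 is [[0, 0, 0], [0, 0, 0], [0, 0, 2]] with rank 1, so corank 2. A Groebner basis of the Jacobian ideal J(f) in C{x,y,z} is {y^5, x*y^3 + 5*y^4/4, x^2 + 2*x*y + y^2, z}; counting standard monomials gives mu = 8. Corank 2; j^3 = (x + y)^3 is a perfect cube, so E-series; the 5-jet and mu = 8 give E_8.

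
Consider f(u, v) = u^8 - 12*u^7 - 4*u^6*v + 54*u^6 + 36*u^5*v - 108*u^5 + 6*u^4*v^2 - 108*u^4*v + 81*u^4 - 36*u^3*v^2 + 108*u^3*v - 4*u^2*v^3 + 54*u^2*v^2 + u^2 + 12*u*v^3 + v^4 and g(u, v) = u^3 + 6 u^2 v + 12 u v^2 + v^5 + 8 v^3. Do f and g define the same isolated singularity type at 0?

No.

The Hessian of f at 0 has rank 1. Corank 1: A-series; mu = 3 gives A_3. The Hessian of g at 0 has rank 0. Corank 2; j^3 = (u + 2*v)^3 is a perfect cube, so E-series; the 5-jet and mu = 8 give E_8. f is A_3 but g is E_8, hence not right-equivalent.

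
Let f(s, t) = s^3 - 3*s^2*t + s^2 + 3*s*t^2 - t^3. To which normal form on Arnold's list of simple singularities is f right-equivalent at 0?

The Hessian of f at 0 has rank 1. Corank 1: A-series; mu = 2 gives A_2.

A2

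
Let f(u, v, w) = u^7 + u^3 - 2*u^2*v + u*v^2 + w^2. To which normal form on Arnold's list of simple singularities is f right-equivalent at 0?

D_8

The Hessian of f at 0 has rank 1. Corank 2; j^3 = u*(u - v)^2 has shape L^2 M (L != M), so D-series; mu = 8 gives D_8.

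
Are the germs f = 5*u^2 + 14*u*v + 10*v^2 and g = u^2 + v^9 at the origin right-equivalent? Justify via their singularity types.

No.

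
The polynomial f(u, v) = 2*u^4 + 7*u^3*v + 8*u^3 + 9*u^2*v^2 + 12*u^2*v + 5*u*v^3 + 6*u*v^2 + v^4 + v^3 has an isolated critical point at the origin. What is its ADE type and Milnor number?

The Hessian of f at 0 has rank 0. Corank 2; j^3 = (2*u + v)^3 is a perfect cube, so E-series; the 4-jet and mu = 7 give E_7.

Type E7, Milnor number mu = 7.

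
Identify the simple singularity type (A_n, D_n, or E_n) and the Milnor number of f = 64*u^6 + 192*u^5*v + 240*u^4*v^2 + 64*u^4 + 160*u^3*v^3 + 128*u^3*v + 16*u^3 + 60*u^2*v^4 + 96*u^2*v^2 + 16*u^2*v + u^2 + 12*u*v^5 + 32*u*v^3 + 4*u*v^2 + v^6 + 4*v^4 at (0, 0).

Type A5, Milnor number mu = 5.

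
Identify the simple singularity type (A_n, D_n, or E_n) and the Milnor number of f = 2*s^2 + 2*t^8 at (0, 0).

Type A_{7}, Milnor number mu = 7.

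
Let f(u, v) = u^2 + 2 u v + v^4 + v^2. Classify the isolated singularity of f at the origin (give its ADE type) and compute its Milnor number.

The Hessian of f at 0 has rank 1. Corank 1: A-series; mu = 3 gives A_3.

Type A_{3}, Milnor number mu = 3.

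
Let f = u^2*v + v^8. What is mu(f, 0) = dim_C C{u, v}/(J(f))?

The Hessian of f at 0 has rank 0. Corank 2; j^3 = u^2*v has shape L^2 M (L != M), so D-series; mu = 9 gives D_9.

9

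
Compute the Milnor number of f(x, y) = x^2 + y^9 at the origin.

The Hessian of f at 0 has rank 1. Corank 1: A-series; mu = 8 gives A_8.

8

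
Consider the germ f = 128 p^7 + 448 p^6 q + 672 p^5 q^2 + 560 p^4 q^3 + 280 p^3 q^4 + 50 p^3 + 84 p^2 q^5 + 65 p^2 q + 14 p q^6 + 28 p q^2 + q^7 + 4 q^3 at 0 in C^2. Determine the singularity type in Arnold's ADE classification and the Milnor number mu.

Type D_{8}, Milnor number mu = 8.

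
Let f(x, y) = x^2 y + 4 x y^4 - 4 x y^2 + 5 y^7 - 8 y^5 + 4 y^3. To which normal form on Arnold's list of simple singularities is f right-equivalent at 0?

The Hessian of f at 0 has rank 0. Corank 2; j^3 = y*(x - 2*y)^2 has shape L^2 M (L != M), so D-series; mu = 8 gives D_8.

D_{8}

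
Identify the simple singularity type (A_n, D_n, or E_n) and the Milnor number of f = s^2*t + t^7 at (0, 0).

The Hessian of f at 0 has rank 0. Corank 2; j^3 = s^2*t has shape L^2 M (L != M), so D-series; mu = 8 gives D_8.

Type D_8, Milnor number mu = 8.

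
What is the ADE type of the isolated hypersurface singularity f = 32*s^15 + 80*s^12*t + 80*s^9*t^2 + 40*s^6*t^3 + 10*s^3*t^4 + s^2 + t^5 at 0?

The Hessian of f at 0 is [[2, 0], [0, 0]] with rank 1, so corank 1. A Groebner basis of the Jacobian ideal J(f) in C{s,t} is {t^4, s}; counting standard monomials gives mu = 4. Corank 1: A-series; mu = 4 gives A_4.

A_4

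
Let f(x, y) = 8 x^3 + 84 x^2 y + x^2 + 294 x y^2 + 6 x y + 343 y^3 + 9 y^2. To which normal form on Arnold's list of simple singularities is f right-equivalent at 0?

The Hessian of f at 0 is [[2, 6], [6, 18]] with rank 1, so corank 1. A Groebner basis of the Jacobian ideal J(f) in C{x,y} is {y^2, x + 3*y}; counting standard monomials gives mu = 2. Corank 1: A-series; mu = 2 gives A_2.

A_2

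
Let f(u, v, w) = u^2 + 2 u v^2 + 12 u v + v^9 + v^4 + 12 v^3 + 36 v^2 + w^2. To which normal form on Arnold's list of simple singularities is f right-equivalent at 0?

The Hessian of f at 0 is [[2, 12, 0], [12, 72, 0], [0, 0, 2]] with rank 2, so corank 1. A Groebner basis of the Jacobian ideal J(f) in C{u,v,w} is {u^4 + 24*u^3*v - 216*u^3 - 2160*u^2*v + 6480*u^2 + 46656*u*v - 46656*u - 279936*v, u + v^2 + 6*v, w}; counting standard monomials gives mu = 8. Corank 1: A-series; mu = 8 gives A_8.

A8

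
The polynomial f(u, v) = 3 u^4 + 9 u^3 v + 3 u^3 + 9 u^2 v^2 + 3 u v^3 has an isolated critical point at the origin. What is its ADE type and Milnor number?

Type E7, Milnor number mu = 7.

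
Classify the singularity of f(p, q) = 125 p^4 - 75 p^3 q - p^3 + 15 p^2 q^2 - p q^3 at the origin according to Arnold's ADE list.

E_{7}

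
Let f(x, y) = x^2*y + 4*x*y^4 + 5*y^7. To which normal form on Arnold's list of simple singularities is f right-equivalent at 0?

D_{8}

The Hessian of f at 0 has rank 0. Corank 2; j^3 = x^2*y has shape L^2 M (L != M), so D-series; mu = 8 gives D_8.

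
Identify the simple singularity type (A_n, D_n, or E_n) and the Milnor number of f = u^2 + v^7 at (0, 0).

Type A6, Milnor number mu = 6.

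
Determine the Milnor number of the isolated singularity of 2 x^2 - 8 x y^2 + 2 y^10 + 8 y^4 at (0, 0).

9

The Hessian of f at 0 has rank 1. Corank 1: A-series; mu = 9 gives A_9.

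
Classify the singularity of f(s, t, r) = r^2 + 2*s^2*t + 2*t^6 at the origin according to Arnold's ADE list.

D7

The Hessian of f at 0 has rank 1. Corank 2; j^3 = 2*s^2*t has shape L^2 M (L != M), so D-series; mu = 7 gives D_7.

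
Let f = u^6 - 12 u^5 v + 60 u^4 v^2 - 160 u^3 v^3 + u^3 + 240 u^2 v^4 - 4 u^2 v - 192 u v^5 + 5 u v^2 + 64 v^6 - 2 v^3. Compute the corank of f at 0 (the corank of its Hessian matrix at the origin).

Hessian at 0 has rank 0.

2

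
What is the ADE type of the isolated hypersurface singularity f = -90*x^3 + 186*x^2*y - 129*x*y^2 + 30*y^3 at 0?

D_4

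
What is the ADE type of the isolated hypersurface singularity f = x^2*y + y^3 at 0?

D_4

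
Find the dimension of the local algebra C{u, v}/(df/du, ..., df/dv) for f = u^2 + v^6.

The Hessian of f at 0 is [[2, 0], [0, 0]] with rank 1, so corank 1. A Groebner basis of the Jacobian ideal J(f) in C{u,v} is {v^5, u}; counting standard monomials gives mu = 5. Corank 1: A-series; mu = 5 gives A_5.

5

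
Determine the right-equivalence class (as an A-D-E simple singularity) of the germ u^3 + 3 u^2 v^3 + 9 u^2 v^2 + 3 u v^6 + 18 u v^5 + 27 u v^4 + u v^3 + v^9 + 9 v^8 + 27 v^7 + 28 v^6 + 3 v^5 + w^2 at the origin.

The Hessian of f at 0 has rank 1. Corank 2; j^3 = u^3 is a perfect cube, so E-series; the 4-jet and mu = 7 give E_7.

E7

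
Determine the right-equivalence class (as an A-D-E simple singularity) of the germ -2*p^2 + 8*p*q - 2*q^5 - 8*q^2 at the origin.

A_4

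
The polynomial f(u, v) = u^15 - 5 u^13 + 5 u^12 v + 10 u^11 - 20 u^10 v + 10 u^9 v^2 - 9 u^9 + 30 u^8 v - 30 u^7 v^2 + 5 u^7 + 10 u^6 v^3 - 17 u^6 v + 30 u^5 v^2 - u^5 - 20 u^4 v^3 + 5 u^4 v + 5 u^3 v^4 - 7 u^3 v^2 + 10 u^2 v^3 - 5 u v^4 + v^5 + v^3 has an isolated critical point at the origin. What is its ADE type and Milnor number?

The Hessian of f at 0 is [[0, 0], [0, 0]] with rank 0, so corank 2. A Groebner basis of the Jacobian ideal J(f) in C{u,v} is {u^4 + 2*v^2, u^3*v + v^2/2, u*v^2, v^3}; counting standard monomials gives mu = 8. Corank 2; j^3 = v^3 is a perfect cube, so E-series; the 5-jet and mu = 8 give E_8.

Type E_8, Milnor number mu = 8.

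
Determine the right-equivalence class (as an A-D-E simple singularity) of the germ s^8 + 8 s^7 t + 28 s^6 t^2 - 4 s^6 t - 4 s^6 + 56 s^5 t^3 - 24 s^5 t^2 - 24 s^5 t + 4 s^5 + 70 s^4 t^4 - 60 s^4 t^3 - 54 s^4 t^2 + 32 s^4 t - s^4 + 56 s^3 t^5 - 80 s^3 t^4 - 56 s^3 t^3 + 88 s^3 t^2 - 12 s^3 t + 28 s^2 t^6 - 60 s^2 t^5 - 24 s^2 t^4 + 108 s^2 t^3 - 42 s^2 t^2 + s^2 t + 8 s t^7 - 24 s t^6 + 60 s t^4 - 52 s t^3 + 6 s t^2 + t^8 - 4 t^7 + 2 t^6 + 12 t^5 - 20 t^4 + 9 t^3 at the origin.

D_5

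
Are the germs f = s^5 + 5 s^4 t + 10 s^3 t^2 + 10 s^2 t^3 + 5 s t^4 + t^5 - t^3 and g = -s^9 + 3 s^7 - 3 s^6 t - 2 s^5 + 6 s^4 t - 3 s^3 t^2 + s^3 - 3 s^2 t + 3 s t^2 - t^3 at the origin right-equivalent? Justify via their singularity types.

Yes.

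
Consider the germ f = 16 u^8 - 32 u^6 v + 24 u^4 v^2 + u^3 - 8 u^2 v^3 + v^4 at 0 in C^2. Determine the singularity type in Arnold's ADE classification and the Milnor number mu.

The Hessian of f at 0 has rank 0. Corank 2; j^3 = u^3 is a perfect cube, so E-series; the 4-jet and mu = 6 give E_6.

Type E6, Milnor number mu = 6.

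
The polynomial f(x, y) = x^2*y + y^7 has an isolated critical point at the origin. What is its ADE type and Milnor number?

Type D_8, Milnor number mu = 8.

The Hessian of f at 0 has rank 0. Corank 2; j^3 = x^2*y has shape L^2 M (L != M), so D-series; mu = 8 gives D_8.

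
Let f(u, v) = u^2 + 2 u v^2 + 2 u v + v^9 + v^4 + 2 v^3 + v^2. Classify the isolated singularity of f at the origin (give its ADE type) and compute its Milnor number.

The Hessian of f at 0 has rank 1. Corank 1: A-series; mu = 8 gives A_8.

Type A_8, Milnor number mu = 8.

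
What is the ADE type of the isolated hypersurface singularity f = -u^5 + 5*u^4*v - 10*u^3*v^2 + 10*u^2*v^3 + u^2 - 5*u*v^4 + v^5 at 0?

A_4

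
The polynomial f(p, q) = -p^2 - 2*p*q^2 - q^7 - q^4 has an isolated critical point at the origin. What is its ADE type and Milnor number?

Type A_6, Milnor number mu = 6.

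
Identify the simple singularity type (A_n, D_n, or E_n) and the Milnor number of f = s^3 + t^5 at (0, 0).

Type E_{8}, Milnor number mu = 8.

The Hessian of f at 0 is [[0, 0], [0, 0]] with rank 0, so corank 2. A Groebner basis of the Jacobian ideal J(f) in C{s,t} is {t^4, s^2}; counting standard monomials gives mu = 8. Corank 2; j^3 = s^3 is a perfect cube, so E-series; the 5-jet and mu = 8 give E_8.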